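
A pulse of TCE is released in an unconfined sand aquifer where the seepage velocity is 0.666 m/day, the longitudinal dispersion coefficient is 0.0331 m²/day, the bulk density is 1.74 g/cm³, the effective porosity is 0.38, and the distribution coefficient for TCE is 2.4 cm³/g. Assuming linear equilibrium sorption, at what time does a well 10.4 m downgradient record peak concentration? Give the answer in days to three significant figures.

Retardation factor R = 1 + ρ_b·K_d/n = 1 + 1.74 × 2.4/0.38 = 11.99.
Sorption retards both mechanisms: v_R = v/R = 0.05555 m/day, D_R = D/R = 0.002761 m²/day.
Peak time from v_R²t² + 2D_R t − x² = 0: t = (√(D_R² + v_R²x²) − D_R)/v_R².
√(D_R² + v_R²x²) = √(0.002761² + 0.05555² × 10.4²) = 0.5777; v_R² = 0.003086.
t = (0.5777 − 0.002761)/0.003086 = 186 days.

186 days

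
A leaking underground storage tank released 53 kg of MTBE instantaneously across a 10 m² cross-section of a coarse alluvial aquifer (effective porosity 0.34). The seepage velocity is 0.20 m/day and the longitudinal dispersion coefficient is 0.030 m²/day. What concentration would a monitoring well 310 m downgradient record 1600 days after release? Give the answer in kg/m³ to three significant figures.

For an instantaneous plane source, C(x,t) = M/(n_e·A·√(4πDt)) · exp(−(x−vt)²/(4Dt)), with n_e·A the pore (flow) area.
Plume center vt = 0.20 × 1600 = 320 m, so the well at 310 m is 10 m upgradient of the peak.
√(4πDt) = 24.56 m, giving peak height M/(n_e·A·√(4πDt)) = 53/(0.34 × 10 × 24.56) = 0.6347 kg/m³.
(x−vt)²/(4Dt) = (-10)²/(4 × 0.030 × 1600) = 0.5208; exp(−0.5208) = 0.5940.
C = 0.6347 × 0.5940 = 0.377 kg/m³.

0.377 kg/m³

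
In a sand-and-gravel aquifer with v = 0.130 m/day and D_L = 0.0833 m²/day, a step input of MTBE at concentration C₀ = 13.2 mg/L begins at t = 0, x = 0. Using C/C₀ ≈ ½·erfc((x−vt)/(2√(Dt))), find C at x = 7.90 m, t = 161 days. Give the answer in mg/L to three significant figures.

For a continuous step input, C/C₀ ≈ ½·erfc((x−vt)/(2√(Dt))).
vt = 0.130 × 161 = 20.93 m and 2√(Dt) = 2√(0.0833 × 161) = 7.324 m.
Argument (x−vt)/(2√(Dt)) = (7.90 − 20.93)/7.324 = -1.779; ½·erfc(-1.779) = 0.9941.
C = 13.2 × 0.9941 = 13.1 mg/L.

13.1 mg/L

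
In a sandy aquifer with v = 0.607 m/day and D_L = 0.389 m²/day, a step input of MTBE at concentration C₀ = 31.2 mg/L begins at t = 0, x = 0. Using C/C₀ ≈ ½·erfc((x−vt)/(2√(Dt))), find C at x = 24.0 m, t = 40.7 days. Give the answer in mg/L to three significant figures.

For a continuous step input, C/C₀ ≈ ½·erfc((x−vt)/(2√(Dt))).
vt = 0.607 × 40.7 = 24.7049 m and 2√(Dt) = 2√(0.389 × 40.7) = 7.958 m.
Argument (x−vt)/(2√(Dt)) = (24.0 − 24.7049)/7.958 = -0.08858; ½·erfc(-0.08858) = 0.5498.
C = 31.2 × 0.5498 = 17.2 mg/L.

17.2 mg/L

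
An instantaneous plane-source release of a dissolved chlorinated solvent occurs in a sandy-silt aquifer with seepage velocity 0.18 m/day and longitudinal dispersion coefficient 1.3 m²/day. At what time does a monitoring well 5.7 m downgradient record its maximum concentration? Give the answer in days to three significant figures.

For the 1D instantaneous-source solution, setting ∂C/∂t = 0 at fixed x gives v²t² + 2Dt − x² = 0, so t = (√(D² + v²x²) − D)/v².
√(D² + v²x²) = √(1.3² + 0.18² × 5.7²) = 1.656; v² = 0.0324.
t = (1.656 − 1.3)/0.0324 = 11.0 days (vs. the pure-advection estimate x/v = 31.7 d).

11.0 days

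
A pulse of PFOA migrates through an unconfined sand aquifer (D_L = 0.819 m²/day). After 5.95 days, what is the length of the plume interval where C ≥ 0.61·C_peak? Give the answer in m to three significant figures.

6.21 m

The plume is Gaussian with σ = √(2Dt) = √(2 × 0.819 × 5.95) = 3.122 m.
C/C_peak = exp(−Δx²/(2σ²)) = 0.61 ⇒ Δx = σ·√(−2 ln 0.61) = 3.122 × 0.9943 = 3.104 m.
Width = 2Δx = 6.21 m.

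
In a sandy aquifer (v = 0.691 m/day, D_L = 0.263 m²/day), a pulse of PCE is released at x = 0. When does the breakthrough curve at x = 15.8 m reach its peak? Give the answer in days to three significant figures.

22.3 days

For the 1D instantaneous-source solution, setting ∂C/∂t = 0 at fixed x gives v²t² + 2Dt − x² = 0, so t = (√(D² + v²x²) − D)/v².
√(D² + v²x²) = √(0.263² + 0.691² × 15.8²) = 10.92; v² = 0.477481.
t = (10.92 − 0.263)/0.477481 = 22.3 days (vs. the pure-advection estimate x/v = 22.9 d).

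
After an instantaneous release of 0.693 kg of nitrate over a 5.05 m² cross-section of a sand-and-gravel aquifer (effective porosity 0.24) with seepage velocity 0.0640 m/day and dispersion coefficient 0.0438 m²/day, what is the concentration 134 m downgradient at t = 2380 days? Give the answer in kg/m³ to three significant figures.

0.00706 kg/m³

For an instantaneous plane source, C(x,t) = M/(n_e·A·√(4πDt)) · exp(−(x−vt)²/(4Dt)), with n_e·A the pore (flow) area.
Plume center vt = 0.0640 × 2380 = 152.32 m, so the well at 134 m is 18.32 m upgradient of the peak.
√(4πDt) = 36.19 m, giving peak height M/(n_e·A·√(4πDt)) = 0.693/(0.24 × 5.05 × 36.19) = 0.01580 kg/m³.
(x−vt)²/(4Dt) = (-18.32)²/(4 × 0.0438 × 2380) = 0.8049; exp(−0.8049) = 0.4471.
C = 0.01580 × 0.4471 = 0.00706 kg/m³.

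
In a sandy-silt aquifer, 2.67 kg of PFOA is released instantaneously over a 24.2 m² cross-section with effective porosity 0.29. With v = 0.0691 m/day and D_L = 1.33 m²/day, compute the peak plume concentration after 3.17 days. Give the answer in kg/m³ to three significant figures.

The peak of an instantaneous 1D plume sits at x = vt; there the Gaussian factor is 1 and C_max = M/(n_e·A·√(4πDt)), where n_e·A is the pore area the mass is dissolved in.
√(4πDt) = √(4π × 1.33 × 3.17) = 7.279 m, so C_max = 2.67/(0.29 × 24.2 × 7.279) = 0.0523 kg/m³.

0.0523 kg/m³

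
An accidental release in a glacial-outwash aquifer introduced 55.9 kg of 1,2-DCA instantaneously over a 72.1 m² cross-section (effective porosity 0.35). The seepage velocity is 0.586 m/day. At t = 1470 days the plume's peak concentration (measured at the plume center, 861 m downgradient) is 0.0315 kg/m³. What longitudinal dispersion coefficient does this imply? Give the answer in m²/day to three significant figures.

0.268 m²/day

At the plume center C_max = M/(n_e·A·√(4πDt)), so D = M²/(4πt·(n_e·A·C_max)²).
n_e·A·C_max = 0.35 × 72.1 × 0.0315 = 0.7949 kg/m.
D = 55.9²/(4π × 1470 × 0.7949²) = 0.268 m²/day.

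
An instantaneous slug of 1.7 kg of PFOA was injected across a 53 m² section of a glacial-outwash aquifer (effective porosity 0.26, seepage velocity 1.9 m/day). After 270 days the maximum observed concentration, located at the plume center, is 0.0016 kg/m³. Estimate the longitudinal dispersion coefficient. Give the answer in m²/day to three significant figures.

1.75 m²/day

At the plume center C_max = M/(n_e·A·√(4πDt)), so D = M²/(4πt·(n_e·A·C_max)²).
n_e·A·C_max = 0.26 × 53 × 0.0016 = 0.02205 kg/m.
D = 1.7²/(4π × 270 × 0.02205²) = 1.75 m²/day.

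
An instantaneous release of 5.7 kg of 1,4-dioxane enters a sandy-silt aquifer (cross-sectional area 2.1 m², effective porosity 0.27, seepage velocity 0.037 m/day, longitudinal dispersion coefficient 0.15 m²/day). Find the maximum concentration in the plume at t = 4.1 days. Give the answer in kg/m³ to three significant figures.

3.62 kg/m³

The peak of an instantaneous 1D plume sits at x = vt; there the Gaussian factor is 1 and C_max = M/(n_e·A·√(4πDt)), where n_e·A is the pore area the mass is dissolved in.
√(4πDt) = √(4π × 0.15 × 4.1) = 2.780 m, so C_max = 5.7/(0.27 × 2.1 × 2.780) = 3.62 kg/m³.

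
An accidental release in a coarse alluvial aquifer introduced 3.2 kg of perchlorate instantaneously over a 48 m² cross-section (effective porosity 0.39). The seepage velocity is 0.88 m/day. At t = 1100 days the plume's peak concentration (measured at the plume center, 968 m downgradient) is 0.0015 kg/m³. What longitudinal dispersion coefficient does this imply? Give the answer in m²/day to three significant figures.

At the plume center C_max = M/(n_e·A·√(4πDt)), so D = M²/(4πt·(n_e·A·C_max)²).
n_e·A·C_max = 0.39 × 48 × 0.0015 = 0.02808 kg/m.
D = 3.2²/(4π × 1100 × 0.02808²) = 0.940 m²/day.

0.940 m²/day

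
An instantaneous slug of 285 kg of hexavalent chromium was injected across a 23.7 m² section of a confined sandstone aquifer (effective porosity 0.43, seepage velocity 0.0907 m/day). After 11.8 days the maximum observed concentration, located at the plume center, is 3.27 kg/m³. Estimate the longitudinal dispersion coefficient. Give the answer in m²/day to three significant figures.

At the plume center C_max = M/(n_e·A·√(4πDt)), so D = M²/(4πt·(n_e·A·C_max)²).
n_e·A·C_max = 0.43 × 23.7 × 3.27 = 33.32 kg/m.
D = 285²/(4π × 11.8 × 33.32²) = 0.493 m²/day.

0.493 m²/day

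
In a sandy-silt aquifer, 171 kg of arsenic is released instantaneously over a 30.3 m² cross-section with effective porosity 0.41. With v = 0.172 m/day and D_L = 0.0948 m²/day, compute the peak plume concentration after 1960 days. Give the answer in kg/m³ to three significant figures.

The peak of an instantaneous 1D plume sits at x = vt; there the Gaussian factor is 1 and C_max = M/(n_e·A·√(4πDt)), where n_e·A is the pore area the mass is dissolved in.
√(4πDt) = √(4π × 0.0948 × 1960) = 48.32 m, so C_max = 171/(0.41 × 30.3 × 48.32) = 0.285 kg/m³.

0.285 kg/m³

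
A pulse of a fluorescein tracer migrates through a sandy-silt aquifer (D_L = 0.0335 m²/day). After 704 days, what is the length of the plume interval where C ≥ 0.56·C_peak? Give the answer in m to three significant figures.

The plume is Gaussian with σ = √(2Dt) = √(2 × 0.0335 × 704) = 6.868 m.
C/C_peak = exp(−Δx²/(2σ²)) = 0.56 ⇒ Δx = σ·√(−2 ln 0.56) = 6.868 × 1.077 = 7.397 m.
Width = 2Δx = 14.8 m.

14.8 m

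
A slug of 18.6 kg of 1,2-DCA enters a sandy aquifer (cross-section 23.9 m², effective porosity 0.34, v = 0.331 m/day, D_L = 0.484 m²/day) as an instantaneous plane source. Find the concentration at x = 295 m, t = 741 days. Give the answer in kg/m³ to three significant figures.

For an instantaneous plane source, C(x,t) = M/(n_e·A·√(4πDt)) · exp(−(x−vt)²/(4Dt)), with n_e·A the pore (flow) area.
Plume center vt = 0.331 × 741 = 245.271 m, so the well at 295 m is 49.729 m downgradient of the peak.
√(4πDt) = 67.13 m, giving peak height M/(n_e·A·√(4πDt)) = 18.6/(0.34 × 23.9 × 67.13) = 0.03410 kg/m³.
(x−vt)²/(4Dt) = (49.729)²/(4 × 0.484 × 741) = 1.724; exp(−1.724) = 0.1784.
C = 0.03410 × 0.1784 = 0.00608 kg/m³.

0.00608 kg/m³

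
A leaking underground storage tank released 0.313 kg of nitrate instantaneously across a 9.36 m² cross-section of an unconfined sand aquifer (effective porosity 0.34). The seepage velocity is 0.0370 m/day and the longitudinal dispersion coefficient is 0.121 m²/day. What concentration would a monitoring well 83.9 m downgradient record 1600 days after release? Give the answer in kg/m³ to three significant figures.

For an instantaneous plane source, C(x,t) = M/(n_e·A·√(4πDt)) · exp(−(x−vt)²/(4Dt)), with n_e·A the pore (flow) area.
Plume center vt = 0.0370 × 1600 = 59.2 m, so the well at 83.9 m is 24.7 m downgradient of the peak.
√(4πDt) = 49.32 m, giving peak height M/(n_e·A·√(4πDt)) = 0.313/(0.34 × 9.36 × 49.32) = 0.001994 kg/m³.
(x−vt)²/(4Dt) = (24.7)²/(4 × 0.121 × 1600) = 0.7878; exp(−0.7878) = 0.4548.
C = 0.001994 × 0.4548 = 0.000907 kg/m³.

0.000907 kg/m³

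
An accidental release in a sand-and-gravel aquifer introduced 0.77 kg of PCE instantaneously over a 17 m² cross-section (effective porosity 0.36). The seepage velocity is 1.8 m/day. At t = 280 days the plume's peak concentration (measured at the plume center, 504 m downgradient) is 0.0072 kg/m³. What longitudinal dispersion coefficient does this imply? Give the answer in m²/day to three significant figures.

At the plume center C_max = M/(n_e·A·√(4πDt)), so D = M²/(4πt·(n_e·A·C_max)²).
n_e·A·C_max = 0.36 × 17 × 0.0072 = 0.04406 kg/m.
D = 0.77²/(4π × 280 × 0.04406²) = 0.0868 m²/day.

0.0868 m²/day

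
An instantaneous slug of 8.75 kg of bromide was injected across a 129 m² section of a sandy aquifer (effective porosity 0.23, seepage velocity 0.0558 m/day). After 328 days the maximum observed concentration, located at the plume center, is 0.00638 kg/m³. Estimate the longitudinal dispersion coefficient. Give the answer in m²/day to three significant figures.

0.518 m²/day

At the plume center C_max = M/(n_e·A·√(4πDt)), so D = M²/(4πt·(n_e·A·C_max)²).
n_e·A·C_max = 0.23 × 129 × 0.00638 = 0.1893 kg/m.
D = 8.75²/(4π × 328 × 0.1893²) = 0.518 m²/day.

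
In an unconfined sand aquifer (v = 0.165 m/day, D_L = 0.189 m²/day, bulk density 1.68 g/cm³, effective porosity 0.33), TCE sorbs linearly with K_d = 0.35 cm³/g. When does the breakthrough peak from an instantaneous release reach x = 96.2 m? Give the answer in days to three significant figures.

1600 days

Retardation factor R = 1 + ρ_b·K_d/n = 1 + 1.68 × 0.35/0.33 = 2.782.
Sorption retards both mechanisms: v_R = v/R = 0.05931 m/day, D_R = D/R = 0.06794 m²/day.
Peak time from v_R²t² + 2D_R t − x² = 0: t = (√(D_R² + v_R²x²) − D_R)/v_R².
√(D_R² + v_R²x²) = √(0.06794² + 0.05931² × 96.2²) = 5.706; v_R² = 0.003518.
t = (5.706 − 0.06794)/0.003518 = 1600 days.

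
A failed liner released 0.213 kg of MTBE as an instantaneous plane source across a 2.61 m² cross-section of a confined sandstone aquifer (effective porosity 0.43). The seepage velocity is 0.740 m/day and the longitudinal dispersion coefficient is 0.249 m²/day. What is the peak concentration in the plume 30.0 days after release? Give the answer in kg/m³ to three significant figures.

The peak of an instantaneous 1D plume sits at x = vt; there the Gaussian factor is 1 and C_max = M/(n_e·A·√(4πDt)), where n_e·A is the pore area the mass is dissolved in.
√(4πDt) = √(4π × 0.249 × 30.0) = 9.689 m, so C_max = 0.213/(0.43 × 2.61 × 9.689) = 0.0196 kg/m³.

0.0196 kg/m³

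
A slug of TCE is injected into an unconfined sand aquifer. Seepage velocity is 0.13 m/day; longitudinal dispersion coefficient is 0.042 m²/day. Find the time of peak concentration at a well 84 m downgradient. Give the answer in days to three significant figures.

644 days

For the 1D instantaneous-source solution, setting ∂C/∂t = 0 at fixed x gives v²t² + 2Dt − x² = 0, so t = (√(D² + v²x²) − D)/v².
√(D² + v²x²) = √(0.042² + 0.13² × 84²) = 10.92; v² = 0.0169.
t = (10.92 − 0.042)/0.0169 = 644 days (vs. the pure-advection estimate x/v = 646 d).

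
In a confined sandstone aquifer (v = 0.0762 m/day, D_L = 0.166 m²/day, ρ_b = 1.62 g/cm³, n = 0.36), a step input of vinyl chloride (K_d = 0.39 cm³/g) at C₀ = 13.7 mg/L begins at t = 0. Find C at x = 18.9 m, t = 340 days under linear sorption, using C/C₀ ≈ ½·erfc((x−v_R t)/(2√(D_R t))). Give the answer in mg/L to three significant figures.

Retardation factor R = 1 + ρ_b·K_d/n = 1 + 1.62 × 0.39/0.36 = 2.755.
Sorption retards both mechanisms: v_R = v/R = 0.02766 m/day, D_R = D/R = 0.06025 m²/day.
v_R·t = 0.02766 × 340 = 9.4044 m; 2√(D_R t) = 9.052 m; argument = (18.9 − 9.4044)/9.052 = 1.049.
C = C₀ × ½·erfc(1.049) = 13.7 × 0.06897 = 0.945 mg/L.

0.945 mg/L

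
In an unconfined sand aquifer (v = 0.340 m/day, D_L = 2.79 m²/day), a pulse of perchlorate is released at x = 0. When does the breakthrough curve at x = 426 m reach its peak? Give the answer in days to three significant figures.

For the 1D instantaneous-source solution, setting ∂C/∂t = 0 at fixed x gives v²t² + 2Dt − x² = 0, so t = (√(D² + v²x²) − D)/v².
√(D² + v²x²) = √(2.79² + 0.340² × 426²) = 144.9; v² = 0.1156.
t = (144.9 − 2.79)/0.1156 = 1230 days (vs. the pure-advection estimate x/v = 1250 d).

1230 days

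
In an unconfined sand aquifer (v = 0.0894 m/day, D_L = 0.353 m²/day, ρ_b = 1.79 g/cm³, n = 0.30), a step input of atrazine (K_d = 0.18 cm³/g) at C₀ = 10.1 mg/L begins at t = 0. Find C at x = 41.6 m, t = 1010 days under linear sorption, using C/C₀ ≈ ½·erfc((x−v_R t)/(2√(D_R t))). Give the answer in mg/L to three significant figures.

5.47 mg/L

Retardation factor R = 1 + ρ_b·K_d/n = 1 + 1.79 × 0.18/0.30 = 2.074.
Sorption retards both mechanisms: v_R = v/R = 0.04311 m/day, D_R = D/R = 0.1702 m²/day.
v_R·t = 0.04311 × 1010 = 43.5411 m; 2√(D_R t) = 26.22 m; argument = (41.6 − 43.5411)/26.22 = -0.07403.
C = C₀ × ½·erfc(-0.07403) = 10.1 × 0.5417 = 5.47 mg/L.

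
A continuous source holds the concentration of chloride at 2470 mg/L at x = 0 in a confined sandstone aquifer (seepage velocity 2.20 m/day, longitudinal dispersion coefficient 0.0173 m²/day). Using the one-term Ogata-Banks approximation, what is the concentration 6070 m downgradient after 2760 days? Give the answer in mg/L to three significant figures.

For a continuous step input, C/C₀ ≈ ½·erfc((x−vt)/(2√(Dt))).
vt = 2.20 × 2760 = 6072 m and 2√(Dt) = 2√(0.0173 × 2760) = 13.82 m.
Argument (x−vt)/(2√(Dt)) = (6070 − 6072)/13.82 = -0.1447; ½·erfc(-0.1447) = 0.5811.
C = 2470 × 0.5811 = 1440 mg/L.

1440 mg/L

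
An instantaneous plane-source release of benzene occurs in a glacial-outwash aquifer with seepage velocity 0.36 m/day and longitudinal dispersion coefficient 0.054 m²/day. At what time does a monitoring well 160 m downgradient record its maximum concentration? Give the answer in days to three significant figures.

For the 1D instantaneous-source solution, setting ∂C/∂t = 0 at fixed x gives v²t² + 2Dt − x² = 0, so t = (√(D² + v²x²) − D)/v².
√(D² + v²x²) = √(0.054² + 0.36² × 160²) = 57.60; v² = 0.1296.
t = (57.60 − 0.054)/0.1296 = 444 days (vs. the pure-advection estimate x/v = 444 d).

444 days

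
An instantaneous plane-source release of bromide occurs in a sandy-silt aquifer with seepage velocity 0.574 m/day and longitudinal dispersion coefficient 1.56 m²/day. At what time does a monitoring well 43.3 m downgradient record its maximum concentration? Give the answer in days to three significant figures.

70.8 days

For the 1D instantaneous-source solution, setting ∂C/∂t = 0 at fixed x gives v²t² + 2Dt − x² = 0, so t = (√(D² + v²x²) − D)/v².
√(D² + v²x²) = √(1.56² + 0.574² × 43.3²) = 24.90; v² = 0.329476.
t = (24.90 − 1.56)/0.329476 = 70.8 days (vs. the pure-advection estimate x/v = 75.4 d).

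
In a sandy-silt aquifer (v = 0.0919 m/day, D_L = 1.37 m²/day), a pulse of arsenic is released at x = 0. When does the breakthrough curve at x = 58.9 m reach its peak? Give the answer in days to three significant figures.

For the 1D instantaneous-source solution, setting ∂C/∂t = 0 at fixed x gives v²t² + 2Dt − x² = 0, so t = (√(D² + v²x²) − D)/v².
√(D² + v²x²) = √(1.37² + 0.0919² × 58.9²) = 5.584; v² = 0.00844561.
t = (5.584 − 1.37)/0.00844561 = 499 days (vs. the pure-advection estimate x/v = 641 d).

499 days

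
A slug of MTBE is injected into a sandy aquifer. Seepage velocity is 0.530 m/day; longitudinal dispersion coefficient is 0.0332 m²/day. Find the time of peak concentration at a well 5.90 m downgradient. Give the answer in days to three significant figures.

For the 1D instantaneous-source solution, setting ∂C/∂t = 0 at fixed x gives v²t² + 2Dt − x² = 0, so t = (√(D² + v²x²) − D)/v².
√(D² + v²x²) = √(0.0332² + 0.530² × 5.90²) = 3.127; v² = 0.2809.
t = (3.127 − 0.0332)/0.2809 = 11.0 days (vs. the pure-advection estimate x/v = 11.1 d).

11.0 days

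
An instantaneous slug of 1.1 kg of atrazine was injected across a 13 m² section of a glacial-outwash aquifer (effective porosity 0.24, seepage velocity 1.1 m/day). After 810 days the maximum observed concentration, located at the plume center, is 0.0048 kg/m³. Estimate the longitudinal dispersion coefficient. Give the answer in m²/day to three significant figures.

0.530 m²/day

At the plume center C_max = M/(n_e·A·√(4πDt)), so D = M²/(4πt·(n_e·A·C_max)²).
n_e·A·C_max = 0.24 × 13 × 0.0048 = 0.01498 kg/m.
D = 1.1²/(4π × 810 × 0.01498²) = 0.530 m²/day.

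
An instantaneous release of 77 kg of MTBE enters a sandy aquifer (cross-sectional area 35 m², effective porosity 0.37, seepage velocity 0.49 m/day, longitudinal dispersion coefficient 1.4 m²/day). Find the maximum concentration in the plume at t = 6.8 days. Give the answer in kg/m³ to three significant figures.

The peak of an instantaneous 1D plume sits at x = vt; there the Gaussian factor is 1 and C_max = M/(n_e·A·√(4πDt)), where n_e·A is the pore area the mass is dissolved in.
√(4πDt) = √(4π × 1.4 × 6.8) = 10.94 m, so C_max = 77/(0.37 × 35 × 10.94) = 0.544 kg/m³.

0.544 kg/m³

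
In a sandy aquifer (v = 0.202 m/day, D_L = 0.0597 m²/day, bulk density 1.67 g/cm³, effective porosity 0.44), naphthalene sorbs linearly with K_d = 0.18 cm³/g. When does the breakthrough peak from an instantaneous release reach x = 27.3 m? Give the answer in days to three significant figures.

Retardation factor R = 1 + ρ_b·K_d/n = 1 + 1.67 × 0.18/0.44 = 1.683.
Sorption retards both mechanisms: v_R = v/R = 0.1200 m/day, D_R = D/R = 0.03547 m²/day.
Peak time from v_R²t² + 2D_R t − x² = 0: t = (√(D_R² + v_R²x²) − D_R)/v_R².
√(D_R² + v_R²x²) = √(0.03547² + 0.1200² × 27.3²) = 3.276; v_R² = 0.01440.
t = (3.276 − 0.03547)/0.01440 = 225 days.

225 days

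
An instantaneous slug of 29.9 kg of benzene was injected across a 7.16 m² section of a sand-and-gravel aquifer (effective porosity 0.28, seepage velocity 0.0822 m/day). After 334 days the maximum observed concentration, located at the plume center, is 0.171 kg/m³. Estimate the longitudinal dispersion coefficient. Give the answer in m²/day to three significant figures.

1.81 m²/day

At the plume center C_max = M/(n_e·A·√(4πDt)), so D = M²/(4πt·(n_e·A·C_max)²).
n_e·A·C_max = 0.28 × 7.16 × 0.171 = 0.3428 kg/m.
D = 29.9²/(4π × 334 × 0.3428²) = 1.81 m²/day.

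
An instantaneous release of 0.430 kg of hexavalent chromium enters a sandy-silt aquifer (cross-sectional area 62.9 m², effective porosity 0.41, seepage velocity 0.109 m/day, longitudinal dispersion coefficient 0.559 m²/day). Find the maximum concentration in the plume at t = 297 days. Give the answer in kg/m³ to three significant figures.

The peak of an instantaneous 1D plume sits at x = vt; there the Gaussian factor is 1 and C_max = M/(n_e·A·√(4πDt)), where n_e·A is the pore area the mass is dissolved in.
√(4πDt) = √(4π × 0.559 × 297) = 45.68 m, so C_max = 0.430/(0.41 × 62.9 × 45.68) = 0.000365 kg/m³.

0.000365 kg/m³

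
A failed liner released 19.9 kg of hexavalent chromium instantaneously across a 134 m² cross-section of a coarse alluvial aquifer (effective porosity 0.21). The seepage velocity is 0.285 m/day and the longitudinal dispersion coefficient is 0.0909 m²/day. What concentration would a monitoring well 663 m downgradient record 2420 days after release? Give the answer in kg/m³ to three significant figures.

For an instantaneous plane source, C(x,t) = M/(n_e·A·√(4πDt)) · exp(−(x−vt)²/(4Dt)), with n_e·A the pore (flow) area.
Plume center vt = 0.285 × 2420 = 689.7 m, so the well at 663 m is 26.7 m upgradient of the peak.
√(4πDt) = 52.58 m, giving peak height M/(n_e·A·√(4πDt)) = 19.9/(0.21 × 134 × 52.58) = 0.01345 kg/m³.
(x−vt)²/(4Dt) = (-26.7)²/(4 × 0.0909 × 2420) = 0.8102; exp(−0.8102) = 0.4448.
C = 0.01345 × 0.4448 = 0.00598 kg/m³.

0.00598 kg/m³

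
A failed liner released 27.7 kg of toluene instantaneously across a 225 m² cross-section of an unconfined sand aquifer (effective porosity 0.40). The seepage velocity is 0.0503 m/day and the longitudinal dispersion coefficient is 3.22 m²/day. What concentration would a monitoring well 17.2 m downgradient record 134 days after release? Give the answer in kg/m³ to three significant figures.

0.00392 kg/m³

For an instantaneous plane source, C(x,t) = M/(n_e·A·√(4πDt)) · exp(−(x−vt)²/(4Dt)), with n_e·A the pore (flow) area.
Plume center vt = 0.0503 × 134 = 6.7402 m, so the well at 17.2 m is 10.4598 m downgradient of the peak.
√(4πDt) = 73.64 m, giving peak height M/(n_e·A·√(4πDt)) = 27.7/(0.40 × 225 × 73.64) = 0.004179 kg/m³.
(x−vt)²/(4Dt) = (10.4598)²/(4 × 3.22 × 134) = 0.06339; exp(−0.06339) = 0.9386.
C = 0.004179 × 0.9386 = 0.00392 kg/m³.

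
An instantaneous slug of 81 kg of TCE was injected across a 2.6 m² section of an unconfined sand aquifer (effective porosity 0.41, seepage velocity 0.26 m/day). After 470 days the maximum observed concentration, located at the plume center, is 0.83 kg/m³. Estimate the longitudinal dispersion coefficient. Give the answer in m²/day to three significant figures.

1.42 m²/day

At the plume center C_max = M/(n_e·A·√(4πDt)), so D = M²/(4πt·(n_e·A·C_max)²).
n_e·A·C_max = 0.41 × 2.6 × 0.83 = 0.8848 kg/m.
D = 81²/(4π × 470 × 0.8848²) = 1.42 m²/day.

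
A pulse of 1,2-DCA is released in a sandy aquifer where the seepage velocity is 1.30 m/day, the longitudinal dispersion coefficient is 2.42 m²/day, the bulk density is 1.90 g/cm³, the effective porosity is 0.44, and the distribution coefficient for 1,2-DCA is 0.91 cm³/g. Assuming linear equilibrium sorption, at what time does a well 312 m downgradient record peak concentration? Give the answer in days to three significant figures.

1180 days

Retardation factor R = 1 + ρ_b·K_d/n = 1 + 1.90 × 0.91/0.44 = 4.930.
Sorption retards both mechanisms: v_R = v/R = 0.2637 m/day, D_R = D/R = 0.4909 m²/day.
Peak time from v_R²t² + 2D_R t − x² = 0: t = (√(D_R² + v_R²x²) − D_R)/v_R².
√(D_R² + v_R²x²) = √(0.4909² + 0.2637² × 312²) = 82.28; v_R² = 0.06954.
t = (82.28 − 0.4909)/0.06954 = 1180 days.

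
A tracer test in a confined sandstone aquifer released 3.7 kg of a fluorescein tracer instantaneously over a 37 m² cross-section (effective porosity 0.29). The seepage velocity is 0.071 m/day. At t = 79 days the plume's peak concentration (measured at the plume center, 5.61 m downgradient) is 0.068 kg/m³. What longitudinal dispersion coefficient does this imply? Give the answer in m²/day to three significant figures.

At the plume center C_max = M/(n_e·A·√(4πDt)), so D = M²/(4πt·(n_e·A·C_max)²).
n_e·A·C_max = 0.29 × 37 × 0.068 = 0.7296 kg/m.
D = 3.7²/(4π × 79 × 0.7296²) = 0.0259 m²/day.

0.0259 m²/day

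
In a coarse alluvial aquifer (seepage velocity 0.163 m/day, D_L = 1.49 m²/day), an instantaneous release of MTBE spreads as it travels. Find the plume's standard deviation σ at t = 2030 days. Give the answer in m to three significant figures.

Dispersive spreading gives a Gaussian with σ² = 2Dt; advection only shifts the center.
σ = √(2 × 1.49 × 2030) = 77.8 m.

77.8 m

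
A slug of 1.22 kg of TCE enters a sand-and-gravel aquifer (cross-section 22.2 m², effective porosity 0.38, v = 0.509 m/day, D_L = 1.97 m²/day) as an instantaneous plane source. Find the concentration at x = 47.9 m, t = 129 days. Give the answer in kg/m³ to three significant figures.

0.00188 kg/m³

For an instantaneous plane source, C(x,t) = M/(n_e·A·√(4πDt)) · exp(−(x−vt)²/(4Dt)), with n_e·A the pore (flow) area.
Plume center vt = 0.509 × 129 = 65.661 m, so the well at 47.9 m is 17.761 m upgradient of the peak.
√(4πDt) = 56.51 m, giving peak height M/(n_e·A·√(4πDt)) = 1.22/(0.38 × 22.2 × 56.51) = 0.002559 kg/m³.
(x−vt)²/(4Dt) = (-17.761)²/(4 × 1.97 × 129) = 0.3103; exp(−0.3103) = 0.7332.
C = 0.002559 × 0.7332 = 0.00188 kg/m³.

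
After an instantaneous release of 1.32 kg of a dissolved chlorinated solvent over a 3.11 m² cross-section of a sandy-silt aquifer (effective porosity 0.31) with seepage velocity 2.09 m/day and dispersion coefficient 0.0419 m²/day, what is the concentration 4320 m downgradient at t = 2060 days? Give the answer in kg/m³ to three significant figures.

For an instantaneous plane source, C(x,t) = M/(n_e·A·√(4πDt)) · exp(−(x−vt)²/(4Dt)), with n_e·A the pore (flow) area.
Plume center vt = 2.09 × 2060 = 4305.4 m, so the well at 4320 m is 14.6 m downgradient of the peak.
√(4πDt) = 32.93 m, giving peak height M/(n_e·A·√(4πDt)) = 1.32/(0.31 × 3.11 × 32.93) = 0.04158 kg/m³.
(x−vt)²/(4Dt) = (14.6)²/(4 × 0.0419 × 2060) = 0.6174; exp(−0.6174) = 0.5393.
C = 0.04158 × 0.5393 = 0.0224 kg/m³.

0.0224 kg/m³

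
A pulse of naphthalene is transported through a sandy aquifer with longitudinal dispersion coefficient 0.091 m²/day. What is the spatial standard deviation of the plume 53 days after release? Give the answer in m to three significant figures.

3.11 m

Dispersive spreading gives a Gaussian with σ² = 2Dt; advection only shifts the center.
σ = √(2 × 0.091 × 53) = 3.11 m.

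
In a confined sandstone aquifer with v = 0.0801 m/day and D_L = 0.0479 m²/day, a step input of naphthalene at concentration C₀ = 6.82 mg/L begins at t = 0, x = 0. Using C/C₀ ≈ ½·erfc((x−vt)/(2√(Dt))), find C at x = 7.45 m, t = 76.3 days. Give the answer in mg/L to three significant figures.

2.12 mg/L

For a continuous step input, C/C₀ ≈ ½·erfc((x−vt)/(2√(Dt))).
vt = 0.0801 × 76.3 = 6.11163 m and 2√(Dt) = 2√(0.0479 × 76.3) = 3.823 m.
Argument (x−vt)/(2√(Dt)) = (7.45 − 6.11163)/3.823 = 0.3501; ½·erfc(0.3501) = 0.3103.
C = 6.82 × 0.3103 = 2.12 mg/L.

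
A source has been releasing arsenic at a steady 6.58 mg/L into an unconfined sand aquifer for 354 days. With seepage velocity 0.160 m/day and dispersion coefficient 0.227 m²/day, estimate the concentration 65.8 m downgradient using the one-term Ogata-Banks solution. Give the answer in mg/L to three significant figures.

For a continuous step input, C/C₀ ≈ ½·erfc((x−vt)/(2√(Dt))).
vt = 0.160 × 354 = 56.64 m and 2√(Dt) = 2√(0.227 × 354) = 17.93 m.
Argument (x−vt)/(2√(Dt)) = (65.8 − 56.64)/17.93 = 0.5109; ½·erfc(0.5109) = 0.2350.
C = 6.58 × 0.2350 = 1.55 mg/L.

1.55 mg/L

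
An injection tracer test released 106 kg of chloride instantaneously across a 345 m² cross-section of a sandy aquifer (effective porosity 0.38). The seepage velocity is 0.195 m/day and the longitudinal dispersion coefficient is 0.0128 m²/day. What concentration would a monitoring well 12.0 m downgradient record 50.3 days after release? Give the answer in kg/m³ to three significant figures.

0.0440 kg/m³

For an instantaneous plane source, C(x,t) = M/(n_e·A·√(4πDt)) · exp(−(x−vt)²/(4Dt)), with n_e·A the pore (flow) area.
Plume center vt = 0.195 × 50.3 = 9.8085 m, so the well at 12.0 m is 2.1915 m downgradient of the peak.
√(4πDt) = 2.844 m, giving peak height M/(n_e·A·√(4πDt)) = 106/(0.38 × 345 × 2.844) = 0.2843 kg/m³.
(x−vt)²/(4Dt) = (2.1915)²/(4 × 0.0128 × 50.3) = 1.865; exp(−1.865) = 0.1549.
C = 0.2843 × 0.1549 = 0.0440 kg/m³.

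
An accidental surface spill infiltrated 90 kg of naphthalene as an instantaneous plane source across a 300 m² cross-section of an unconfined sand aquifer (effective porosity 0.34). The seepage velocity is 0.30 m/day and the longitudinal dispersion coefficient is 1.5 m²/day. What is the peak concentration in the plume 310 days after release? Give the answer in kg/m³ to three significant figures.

0.0115 kg/m³

The peak of an instantaneous 1D plume sits at x = vt; there the Gaussian factor is 1 and C_max = M/(n_e·A·√(4πDt)), where n_e·A is the pore area the mass is dissolved in.
√(4πDt) = √(4π × 1.5 × 310) = 76.44 m, so C_max = 90/(0.34 × 300 × 76.44) = 0.0115 kg/m³.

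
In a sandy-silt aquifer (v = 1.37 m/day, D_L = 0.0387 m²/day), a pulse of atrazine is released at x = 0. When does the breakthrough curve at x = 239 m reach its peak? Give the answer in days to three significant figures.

For the 1D instantaneous-source solution, setting ∂C/∂t = 0 at fixed x gives v²t² + 2Dt − x² = 0, so t = (√(D² + v²x²) − D)/v².
√(D² + v²x²) = √(0.0387² + 1.37² × 239²) = 327.4; v² = 1.8769.
t = (327.4 − 0.0387)/1.8769 = 174 days (vs. the pure-advection estimate x/v = 174 d).

174 days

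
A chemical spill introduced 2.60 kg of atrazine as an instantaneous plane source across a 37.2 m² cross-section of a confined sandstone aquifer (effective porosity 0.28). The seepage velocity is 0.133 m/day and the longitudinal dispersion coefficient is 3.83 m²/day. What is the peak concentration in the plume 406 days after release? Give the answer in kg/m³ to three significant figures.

0.00179 kg/m³

The peak of an instantaneous 1D plume sits at x = vt; there the Gaussian factor is 1 and C_max = M/(n_e·A·√(4πDt)), where n_e·A is the pore area the mass is dissolved in.
√(4πDt) = √(4π × 3.83 × 406) = 139.8 m, so C_max = 2.60/(0.28 × 37.2 × 139.8) = 0.00179 kg/m³.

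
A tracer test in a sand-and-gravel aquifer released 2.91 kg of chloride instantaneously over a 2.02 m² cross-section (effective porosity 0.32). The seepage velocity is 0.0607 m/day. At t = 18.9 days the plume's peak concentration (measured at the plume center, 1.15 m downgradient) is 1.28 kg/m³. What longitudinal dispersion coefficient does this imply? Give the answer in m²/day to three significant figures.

At the plume center C_max = M/(n_e·A·√(4πDt)), so D = M²/(4πt·(n_e·A·C_max)²).
n_e·A·C_max = 0.32 × 2.02 × 1.28 = 0.8274 kg/m.
D = 2.91²/(4π × 18.9 × 0.8274²) = 0.0521 m²/day.

0.0521 m²/day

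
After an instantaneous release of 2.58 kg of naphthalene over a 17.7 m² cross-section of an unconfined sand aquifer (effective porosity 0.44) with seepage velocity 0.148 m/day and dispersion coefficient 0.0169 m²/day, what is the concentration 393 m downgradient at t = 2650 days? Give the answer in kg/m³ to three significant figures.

0.0139 kg/m³

For an instantaneous plane source, C(x,t) = M/(n_e·A·√(4πDt)) · exp(−(x−vt)²/(4Dt)), with n_e·A the pore (flow) area.
Plume center vt = 0.148 × 2650 = 392.2 m, so the well at 393 m is 0.8 m downgradient of the peak.
√(4πDt) = 23.72 m, giving peak height M/(n_e·A·√(4πDt)) = 2.58/(0.44 × 17.7 × 23.72) = 0.01397 kg/m³.
(x−vt)²/(4Dt) = (0.8)²/(4 × 0.0169 × 2650) = 0.003573; exp(−0.003573) = 0.9964.
C = 0.01397 × 0.9964 = 0.0139 kg/m³.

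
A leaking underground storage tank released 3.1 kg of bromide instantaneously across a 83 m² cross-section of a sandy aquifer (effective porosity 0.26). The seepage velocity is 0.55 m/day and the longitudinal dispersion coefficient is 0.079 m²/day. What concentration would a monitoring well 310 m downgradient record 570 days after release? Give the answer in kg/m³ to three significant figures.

For an instantaneous plane source, C(x,t) = M/(n_e·A·√(4πDt)) · exp(−(x−vt)²/(4Dt)), with n_e·A the pore (flow) area.
Plume center vt = 0.55 × 570 = 313.5 m, so the well at 310 m is 3.5 m upgradient of the peak.
√(4πDt) = 23.79 m, giving peak height M/(n_e·A·√(4πDt)) = 3.1/(0.26 × 83 × 23.79) = 0.006038 kg/m³.
(x−vt)²/(4Dt) = (-3.5)²/(4 × 0.079 × 570) = 0.06801; exp(−0.06801) = 0.9343.
C = 0.006038 × 0.9343 = 0.00564 kg/m³.

0.00564 kg/m³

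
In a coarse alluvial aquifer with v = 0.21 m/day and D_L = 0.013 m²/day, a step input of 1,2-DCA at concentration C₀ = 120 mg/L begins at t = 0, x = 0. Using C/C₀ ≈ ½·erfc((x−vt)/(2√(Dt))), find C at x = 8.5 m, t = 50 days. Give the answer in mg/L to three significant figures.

For a continuous step input, C/C₀ ≈ ½·erfc((x−vt)/(2√(Dt))).
vt = 0.21 × 50 = 10.5 m and 2√(Dt) = 2√(0.013 × 50) = 1.612 m.
Argument (x−vt)/(2√(Dt)) = (8.5 − 10.5)/1.612 = -1.241; ½·erfc(-1.241) = 0.9604.
C = 120 × 0.9604 = 115 mg/L.

115 mg/L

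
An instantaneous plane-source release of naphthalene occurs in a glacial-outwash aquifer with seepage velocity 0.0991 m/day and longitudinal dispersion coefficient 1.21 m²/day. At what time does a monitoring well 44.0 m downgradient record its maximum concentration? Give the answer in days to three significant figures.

338 days

For the 1D instantaneous-source solution, setting ∂C/∂t = 0 at fixed x gives v²t² + 2Dt − x² = 0, so t = (√(D² + v²x²) − D)/v².
√(D² + v²x²) = √(1.21² + 0.0991² × 44.0²) = 4.525; v² = 0.00982081.
t = (4.525 − 1.21)/0.00982081 = 338 days (vs. the pure-advection estimate x/v = 444 d).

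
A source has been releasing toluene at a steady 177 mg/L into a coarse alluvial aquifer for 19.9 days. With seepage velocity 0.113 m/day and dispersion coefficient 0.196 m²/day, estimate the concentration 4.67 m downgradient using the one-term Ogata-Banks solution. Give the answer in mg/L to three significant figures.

34.2 mg/L

For a continuous step input, C/C₀ ≈ ½·erfc((x−vt)/(2√(Dt))).
vt = 0.113 × 19.9 = 2.2487 m and 2√(Dt) = 2√(0.196 × 19.9) = 3.950 m.
Argument (x−vt)/(2√(Dt)) = (4.67 − 2.2487)/3.950 = 0.6130; ½·erfc(0.6130) = 0.1930.
C = 177 × 0.1930 = 34.2 mg/L.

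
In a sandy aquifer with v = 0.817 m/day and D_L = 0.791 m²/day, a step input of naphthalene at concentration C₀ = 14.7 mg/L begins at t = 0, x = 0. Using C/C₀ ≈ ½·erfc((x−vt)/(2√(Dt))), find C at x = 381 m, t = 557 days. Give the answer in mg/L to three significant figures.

For a continuous step input, C/C₀ ≈ ½·erfc((x−vt)/(2√(Dt))).
vt = 0.817 × 557 = 455.069 m and 2√(Dt) = 2√(0.791 × 557) = 41.98 m.
Argument (x−vt)/(2√(Dt)) = (381 − 455.069)/41.98 = -1.764; ½·erfc(-1.764) = 0.9937.
C = 14.7 × 0.9937 = 14.6 mg/L.

14.6 mg/L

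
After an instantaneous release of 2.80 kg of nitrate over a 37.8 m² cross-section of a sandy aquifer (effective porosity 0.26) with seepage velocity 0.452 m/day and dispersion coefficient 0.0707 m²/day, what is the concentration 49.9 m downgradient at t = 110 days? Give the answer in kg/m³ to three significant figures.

0.0288 kg/m³

For an instantaneous plane source, C(x,t) = M/(n_e·A·√(4πDt)) · exp(−(x−vt)²/(4Dt)), with n_e·A the pore (flow) area.
Plume center vt = 0.452 × 110 = 49.72 m, so the well at 49.9 m is 0.18 m downgradient of the peak.
√(4πDt) = 9.886 m, giving peak height M/(n_e·A·√(4πDt)) = 2.80/(0.26 × 37.8 × 9.886) = 0.02882 kg/m³.
(x−vt)²/(4Dt) = (0.18)²/(4 × 0.0707 × 110) = 0.001042; exp(−0.001042) = 0.9990.
C = 0.02882 × 0.9990 = 0.0288 kg/m³.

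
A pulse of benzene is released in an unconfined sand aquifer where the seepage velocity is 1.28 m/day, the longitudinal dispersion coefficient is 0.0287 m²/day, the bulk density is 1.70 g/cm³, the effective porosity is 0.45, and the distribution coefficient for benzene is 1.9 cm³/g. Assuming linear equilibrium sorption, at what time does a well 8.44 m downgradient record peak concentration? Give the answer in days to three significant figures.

Retardation factor R = 1 + ρ_b·K_d/n = 1 + 1.70 × 1.9/0.45 = 8.178.
Sorption retards both mechanisms: v_R = v/R = 0.1565 m/day, D_R = D/R = 0.003509 m²/day.
Peak time from v_R²t² + 2D_R t − x² = 0: t = (√(D_R² + v_R²x²) − D_R)/v_R².
√(D_R² + v_R²x²) = √(0.003509² + 0.1565² × 8.44²) = 1.321; v_R² = 0.02449.
t = (1.321 − 0.003509)/0.02449 = 53.8 days.

53.8 days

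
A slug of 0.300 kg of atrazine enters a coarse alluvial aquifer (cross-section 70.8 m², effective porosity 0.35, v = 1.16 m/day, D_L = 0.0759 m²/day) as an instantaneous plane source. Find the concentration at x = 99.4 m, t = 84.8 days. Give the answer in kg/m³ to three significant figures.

0.00129 kg/m³

For an instantaneous plane source, C(x,t) = M/(n_e·A·√(4πDt)) · exp(−(x−vt)²/(4Dt)), with n_e·A the pore (flow) area.
Plume center vt = 1.16 × 84.8 = 98.368 m, so the well at 99.4 m is 1.032 m downgradient of the peak.
√(4πDt) = 8.993 m, giving peak height M/(n_e·A·√(4πDt)) = 0.300/(0.35 × 70.8 × 8.993) = 0.001346 kg/m³.
(x−vt)²/(4Dt) = (1.032)²/(4 × 0.0759 × 84.8) = 0.04137; exp(−0.04137) = 0.9595.
C = 0.001346 × 0.9595 = 0.00129 kg/m³.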